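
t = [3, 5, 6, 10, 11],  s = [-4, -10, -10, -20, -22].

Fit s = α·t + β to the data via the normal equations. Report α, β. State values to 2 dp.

α = -2.22, β = 2.32

Setting ∂/∂α … = 0 gives: 291·α + 35·β = -564;  35·α + 5·β = -66.
Eliminating β: 5·(row 1) − 35·(row 2) gives 230·α = 5·(-564) − 35·(-66) = -510, so α = -51/23.
Then β = ((-66) − 35·(-51/23))/5 = 267/115.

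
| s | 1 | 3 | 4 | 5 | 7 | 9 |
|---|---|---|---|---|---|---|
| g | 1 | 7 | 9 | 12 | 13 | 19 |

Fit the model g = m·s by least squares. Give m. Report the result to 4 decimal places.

m = 2.0994

Sums needed: Σs·s = 181.
For Xᵀg: Σs·g = 380.
Hence m = 380 / 181 ≈ 2.09945.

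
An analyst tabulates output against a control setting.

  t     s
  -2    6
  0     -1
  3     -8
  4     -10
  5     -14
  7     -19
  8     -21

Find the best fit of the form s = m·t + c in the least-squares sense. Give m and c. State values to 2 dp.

Entries of MᵀM: Σt·t = 167, Σt = 25, Σ1 = 7.
For Mᵀs: Σt·s = -447, Σs = -67.
Eliminating c: 7·(row 1) − 25·(row 2) gives 544·m = 7·(-447) − 25·(-67) = -1454, so m = -727/272.
Then c = ((-67) − 25·(-727/272))/7 = -7/272.

m = -2.67, c = -0.03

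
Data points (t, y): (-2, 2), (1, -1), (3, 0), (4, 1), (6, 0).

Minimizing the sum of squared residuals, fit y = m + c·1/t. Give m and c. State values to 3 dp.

m = 0.894, c = -1.976

Entries of XᵀX: Σ1 = 5, Σ1/t = 5/4, Σ1/t·1/t = 209/144.
And Σy = 2, Σ1/t·y = -7/4.
XᵀX·[m, c]ᵀ = Xᵀy becomes [[5, 5/4]; [5/4, 209/144]]·[m, c]ᵀ = [2, -7/4]ᵀ.
Eliminating c: (209/144)·(row 1) − (5/4)·(row 2) gives (205/36)·m = (209/144)·2 − (5/4)·(-7/4) = 733/144, so m = 733/820.
Then c = ((-7/4) − (5/4)·(733/820))/(209/144) = -81/41.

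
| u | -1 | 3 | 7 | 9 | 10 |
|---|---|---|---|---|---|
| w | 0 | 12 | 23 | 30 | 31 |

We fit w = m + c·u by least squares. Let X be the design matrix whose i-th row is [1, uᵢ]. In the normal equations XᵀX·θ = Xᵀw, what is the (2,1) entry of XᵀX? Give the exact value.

Row 2 ↔ basis u, column 1 ↔ basis 1, so (XᵀX)_{2,1} = Σᵢ u = (-1)·(1) + (3)·(1) + (7)·(1) + (9)·(1) + (10)·(1) = 28.

28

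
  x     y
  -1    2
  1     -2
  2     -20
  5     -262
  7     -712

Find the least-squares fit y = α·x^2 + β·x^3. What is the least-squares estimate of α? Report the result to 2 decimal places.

Setting ∂/∂α … = 0 gives: 3044·α + 19964·β = -41518;  19964·α + 133340·β = -277130.
(Σx^2·x^2 = 3044, Σx^2·x^3 = 19964, Σx^3·x^3 = 133340, Σx^2·y = -41518, Σx^3·y = -277130.)
Determinant 3044·133340 − 19964² = 7325664.
α = ((-41518)·133340 − 19964·(-277130))/7325664 = -211675/457854; β = (3044·(-277130) − 19964·(-41518))/7325664 = -459949/228927.

α = -0.46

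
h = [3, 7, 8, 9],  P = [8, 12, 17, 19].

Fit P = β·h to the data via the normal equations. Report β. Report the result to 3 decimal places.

β = 2.044

With design matrix M, MᵀM = [[203]] and MᵀP = [415]ᵀ.
β = 415/203 = 2.04433.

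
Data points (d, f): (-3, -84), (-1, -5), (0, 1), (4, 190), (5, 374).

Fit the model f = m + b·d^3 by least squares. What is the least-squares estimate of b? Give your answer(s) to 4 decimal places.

Sums needed: Σ1 = 5, Σd^3 = 161, Σd^3·d^3 = 20451.
For Aᵀf: Σf = 476, Σd^3·f = 61183.
AᵀA·[m, b]ᵀ = Aᵀf becomes [[5, 161]; [161, 20451]]·[m, b]ᵀ = [476, 61183]ᵀ.
Eliminating b: 20451·(row 1) − 161·(row 2) gives 76334·m = 20451·476 − 161·61183 = -115787, so m = -115787/76334.
Then b = (61183 − 161·(-115787/76334))/20451 = 229279/76334.

b = 3.0036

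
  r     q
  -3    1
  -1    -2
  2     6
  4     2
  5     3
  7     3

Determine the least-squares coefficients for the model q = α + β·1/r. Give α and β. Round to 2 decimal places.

The normal equations are: 6·α + (-101/420)·β = 13;  (-101/420)·α + (261781/176400)·β = 1301/210.
(Σ1 = 6, Σ1/r = -101/420, Σ1/r·1/r = 261781/176400, Σq = 13, Σ1/r·q = 1301/210.)
Eliminating β: (261781/176400)·(row 1) − (-101/420)·(row 2) gives (312097/35280)·α = (261781/176400)·13 − (-101/420)·(1301/210) = 244397/11760, so α = 1083/461.
Then β = ((1301/210) − (-101/420)·(1083/461))/(261781/176400) = 2100/461.

α = 2.35, β = 4.56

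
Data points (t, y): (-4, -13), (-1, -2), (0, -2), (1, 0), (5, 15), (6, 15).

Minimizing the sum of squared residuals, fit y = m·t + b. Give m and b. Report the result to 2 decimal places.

MᵀM·[m, b]ᵀ = Mᵀy reads: 79·m + 7·b = 219;  7·m + 6·b = 13.
(Σt·t = 79, Σt = 7, Σ1 = 6, Σt·y = 219, Σy = 13.)
Eliminating b: 6·(row 1) − 7·(row 2) gives 425·m = 6·219 − 7·13 = 1223, so m = 1223/425.
Then b = (13 − 7·(1223/425))/6 = -506/425.

m = 2.88, b = -1.19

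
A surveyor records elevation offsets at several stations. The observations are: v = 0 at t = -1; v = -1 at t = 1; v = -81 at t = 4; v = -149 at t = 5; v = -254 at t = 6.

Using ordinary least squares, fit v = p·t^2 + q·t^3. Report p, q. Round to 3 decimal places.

p = -0.878, q = -1.027

Entries of MᵀM: Σt^2·t^2 = 2179, Σt^2·t^3 = 11925, Σt^3·t^3 = 66379.
Moment sums: Σt^2·v = -14166, Σt^3·v = -78674.
Normal equations: [[2179, 11925]; [11925, 66379]]·[p, q]ᵀ = [-14166, -78674]ᵀ.
Δ = 2179·66379 − 11925² = 2434216.
p = ((-14166)·66379 − 11925·(-78674))/2434216 = -267183/304277; q = (2179·(-78674) − 11925·(-14166))/2434216 = -312637/304277.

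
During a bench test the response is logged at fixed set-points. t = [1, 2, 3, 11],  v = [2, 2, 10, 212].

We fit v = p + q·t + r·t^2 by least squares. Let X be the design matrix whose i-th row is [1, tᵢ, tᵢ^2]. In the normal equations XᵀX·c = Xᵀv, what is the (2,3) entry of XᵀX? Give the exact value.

Row 2 ↔ basis t, column 3 ↔ basis t^2, so (XᵀX)_{2,3} = Σᵢ (t)·(t^2) = (1)·(1) + (2)·(4) + (3)·(9) + (11)·(121) = 1367.

1367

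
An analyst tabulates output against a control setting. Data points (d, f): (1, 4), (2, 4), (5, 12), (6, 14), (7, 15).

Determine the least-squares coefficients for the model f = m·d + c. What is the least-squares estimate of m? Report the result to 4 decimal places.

Compute the Gram sums: Σd·d = 115, Σd = 21, Σ1 = 5.
Right-hand side: Σd·f = 261, Σf = 49.
det = 115·5 − 21² = 134.
m = (261·5 − 21·49)/134 = 138/67; c = (115·49 − 21·261)/134 = 77/67.

m = 2.0597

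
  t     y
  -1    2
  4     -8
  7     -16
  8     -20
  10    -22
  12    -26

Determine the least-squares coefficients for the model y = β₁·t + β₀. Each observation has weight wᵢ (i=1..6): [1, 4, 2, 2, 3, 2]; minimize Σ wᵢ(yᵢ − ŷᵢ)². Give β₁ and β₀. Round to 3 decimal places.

Compute the Gram sums: Σwᵢ·t·t = 879, Σwᵢ·t = 99, Σwᵢ·1 = 14.
And Σwᵢ·t·y = -1958, Σwᵢ·y = -220.
Δ = 879·14 − 99² = 2505.
β₁ = ((-1958)·14 − 99·(-220))/2505 = -5632/2505; β₀ = (879·(-220) − 99·(-1958))/2505 = 154/835.

β₁ = -2.248, β₀ = 0.184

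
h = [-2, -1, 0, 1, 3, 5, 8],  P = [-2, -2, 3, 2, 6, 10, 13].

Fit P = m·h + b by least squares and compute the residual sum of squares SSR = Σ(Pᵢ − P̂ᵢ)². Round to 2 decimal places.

SSR = 7.95

Normal-equation sums: Σh·h = 104, Σh = 14, Σ1 = 7.
And Σh·P = 180, ΣP = 30.
So XᵀX·[m, b]ᵀ = XᵀP: [[104, 14]; [14, 7]]·[m, b]ᵀ = [180, 30]ᵀ.
det = 104·7 − 14² = 532.
m = (180·7 − 14·30)/532 = 30/19; b = (104·30 − 14·180)/532 = 150/133.
Residuals: 4/133, -206/133, 249/133, -94/133, 18/133, 130/133, -101/133; SSR = 1058/133.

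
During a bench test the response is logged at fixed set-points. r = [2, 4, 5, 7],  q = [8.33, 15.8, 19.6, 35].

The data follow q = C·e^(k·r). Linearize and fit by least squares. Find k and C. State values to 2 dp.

Taking logs, ln q = k·r + ln C, so regress ln q on r.
Σr = 18.0000, Σ(r)² = 94.0000, Σln q = 11.4108, Σr·ln q = 55.0449.
Equations: 94.0000·k + 18.0000·ln C = 55.0449;  18.0000·k + 4·ln C = 11.4108.
Δ = 94.0000·4 − (18.0000)² = 52.0000; k = (55.0449·4 − 18.0000·11.4108)/52.0000 = 0.28434, ln C = (94.0000·11.4108 − 18.0000·55.0449)/52.0000 = 1.57314, so C = exp(1.57314) = 4.82176.

k = 0.28, C = 4.82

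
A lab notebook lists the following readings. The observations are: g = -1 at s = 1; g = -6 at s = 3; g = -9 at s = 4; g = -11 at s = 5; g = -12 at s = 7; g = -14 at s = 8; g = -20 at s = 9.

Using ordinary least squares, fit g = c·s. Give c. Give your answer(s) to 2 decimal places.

c = -1.98

From the data, Σs·s = 245.
Right-hand side: Σs·g = -486.
Normal equations: [[245]]·[c]ᵀ = [-486]ᵀ.
Hence c = -486 / 245 ≈ -1.98367.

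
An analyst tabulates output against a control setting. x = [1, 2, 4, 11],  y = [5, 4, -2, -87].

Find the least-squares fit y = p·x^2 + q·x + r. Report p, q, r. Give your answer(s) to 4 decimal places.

Sums needed: Σx^2·x^2 = 14914, Σx^2·x = 1404, Σx^2 = 142, Σx·x = 142, Σx = 18, Σ1 = 4.
Moment sums: Σx^2·y = -10538, Σx·y = -952, Σy = -80.
Inverting the 3×3 Gram matrix, [p, q, r]ᵀ = [-253/258, 223/86, 811/258]ᵀ.

p = -0.9806, q = 2.5930, r = 3.1434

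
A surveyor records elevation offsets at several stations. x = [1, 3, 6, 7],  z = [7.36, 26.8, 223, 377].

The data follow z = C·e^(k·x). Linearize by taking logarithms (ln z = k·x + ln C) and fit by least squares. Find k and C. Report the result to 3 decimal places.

Let Y = ln z. Fitting Y = k·x + ln C by least squares:
Over the data: Σx = 17.0000, Σ(x)² = 95.0000, Σln z = 16.6239, Σx·ln z = 85.8300.
Normal system: [[95.0000, 17.0000]; [17.0000, 4]]·[k, ln C]ᵀ = [85.8300, 16.6239]ᵀ.
Slope k = (n·Σx·ln z − Σx·Σln z)/(n·Σ(x)² − (Σx)²) = (4·85.8300 − 17.0000·16.6239)/91.0000 = 0.66719; ln C = (Σln z − k·Σx)/n = 1.32042, so C = exp(1.32042) = 3.74500.

k = 0.667, C = 3.745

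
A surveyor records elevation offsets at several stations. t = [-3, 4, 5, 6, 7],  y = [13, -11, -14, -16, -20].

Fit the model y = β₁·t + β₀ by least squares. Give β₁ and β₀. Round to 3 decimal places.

The normal equations are: 135·β₁ + 19·β₀ = -389;  19·β₁ + 5·β₀ = -48.
Determinant 135·5 − 19² = 314.
β₁ = ((-389)·5 − 19·(-48))/314 = -1033/314; β₀ = (135·(-48) − 19·(-389))/314 = 911/314.

β₁ = -3.290, β₀ = 2.901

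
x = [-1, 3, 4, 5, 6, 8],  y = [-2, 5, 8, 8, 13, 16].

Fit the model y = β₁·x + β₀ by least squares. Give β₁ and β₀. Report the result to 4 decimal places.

Normal-equation sums: Σx·x = 151, Σx = 25, Σ1 = 6.
Moment sums: Σx·y = 295, Σy = 48.
Normal equations: [[151, 25]; [25, 6]]·[β₁, β₀]ᵀ = [295, 48]ᵀ.
Δ = 151·6 − 25² = 281.
β₁ = (295·6 − 25·48)/281 = 570/281; β₀ = (151·48 − 25·295)/281 = -127/281.

β₁ = 2.0285, β₀ = -0.4520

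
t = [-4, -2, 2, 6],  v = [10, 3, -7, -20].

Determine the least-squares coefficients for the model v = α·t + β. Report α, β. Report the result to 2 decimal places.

Entries of XᵀX: Σt·t = 60, Σt = 2, Σ1 = 4.
And Σt·v = -180, Σv = -14.
Δ = 60·4 − 2² = 236.
α = ((-180)·4 − 2·(-14))/236 = -173/59; β = (60·(-14) − 2·(-180))/236 = -120/59.

α = -2.93, β = -2.03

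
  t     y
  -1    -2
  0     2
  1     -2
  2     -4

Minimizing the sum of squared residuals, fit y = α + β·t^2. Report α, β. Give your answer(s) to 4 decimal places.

α = 0.3333, β = -1.2222

AᵀA·[α, β]ᵀ = Aᵀy reads: 4·α + 6·β = -6;  6·α + 18·β = -20.
(Σ1 = 4, Σt^2 = 6, Σt^2·t^2 = 18, Σy = -6, Σt^2·y = -20.)
det = 4·18 − 6² = 36.
α = ((-6)·18 − 6·(-20))/36 = 1/3; β = (4·(-20) − 6·(-6))/36 = -11/9.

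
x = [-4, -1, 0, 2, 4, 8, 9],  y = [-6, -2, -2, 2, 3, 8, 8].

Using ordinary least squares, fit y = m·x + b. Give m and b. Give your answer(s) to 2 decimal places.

m = 1.10, b = -1.27

Forming MᵀM = [[182, 18]; [18, 7]] and Mᵀy = [178, 11]ᵀ gives MᵀM·[m, b]ᵀ = Mᵀy.
Eliminating b: 7·(row 1) − 18·(row 2) gives 950·m = 7·178 − 18·11 = 1048, so m = 524/475.
Then b = (11 − 18·(524/475))/7 = -601/475.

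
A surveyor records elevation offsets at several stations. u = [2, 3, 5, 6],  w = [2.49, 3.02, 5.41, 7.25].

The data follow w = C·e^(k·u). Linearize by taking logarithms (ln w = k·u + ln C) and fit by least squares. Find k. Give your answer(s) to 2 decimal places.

Let Y = ln w. Fitting Y = k·u + ln C by least squares:
Σu = 16.0000, Σ(u)² = 74.0000, Σln w = 5.6868, Σu·ln w = 25.4676.
Equations: 74.0000·k + 16.0000·ln C = 25.4676;  16.0000·k + 4·ln C = 5.6868.
Solving (det = 40.0000): k = 0.27204, ln C = 0.33353.

k = 0.27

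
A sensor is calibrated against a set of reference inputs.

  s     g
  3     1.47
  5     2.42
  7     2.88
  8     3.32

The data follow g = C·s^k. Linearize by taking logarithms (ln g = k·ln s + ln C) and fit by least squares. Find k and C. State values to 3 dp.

Let Y = ln g. Fitting Y = k·ln s + ln C by least squares:
AᵀA = [[11.9079, 6.7334]; [6.7334, 4]], rhs = [6.3992, 3.5268]ᵀ  (here Σln s = 6.7334, Σ(ln s)² = 11.9079, Σln g = 3.5268, Σln s·ln g = 6.3992).
Δ = 11.9079·4 − (6.7334)² = 2.2928; k = (6.3992·4 − 6.7334·3.5268)/2.2928 = 0.80674, ln C = (11.9079·3.5268 − 6.7334·6.3992)/2.2928 = -0.47633, so C = exp(-0.47633) = 0.62106.

k = 0.807, C = 0.621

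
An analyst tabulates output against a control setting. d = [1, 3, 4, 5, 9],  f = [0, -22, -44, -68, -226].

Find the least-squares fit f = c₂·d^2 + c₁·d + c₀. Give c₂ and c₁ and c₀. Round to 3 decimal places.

c₂ = -2.785, c₁ = -0.422, c₀ = 3.385

The normal equations are: 7524·c₂ + 946·c₁ + 132·c₀ = -20908;  946·c₂ + 132·c₁ + 22·c₀ = -2616;  132·c₂ + 22·c₁ + 5·c₀ = -360.
Row-reducing yields c₂ = -2788/1001, c₁ = -422/1001, c₀ = 44/13.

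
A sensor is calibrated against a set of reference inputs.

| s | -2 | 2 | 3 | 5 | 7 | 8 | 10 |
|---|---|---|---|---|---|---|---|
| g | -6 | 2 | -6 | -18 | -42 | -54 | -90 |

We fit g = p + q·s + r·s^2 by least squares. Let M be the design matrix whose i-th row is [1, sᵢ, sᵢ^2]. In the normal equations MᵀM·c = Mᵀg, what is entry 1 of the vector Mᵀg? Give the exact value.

Entry 1 ↔ basis 1, so (Mᵀg)_{1} = Σᵢ gᵢ = (1)·(-6) + (1)·(2) + (1)·(-6) + (1)·(-18) + (1)·(-42) + (1)·(-54) + (1)·(-90) = -214.

-214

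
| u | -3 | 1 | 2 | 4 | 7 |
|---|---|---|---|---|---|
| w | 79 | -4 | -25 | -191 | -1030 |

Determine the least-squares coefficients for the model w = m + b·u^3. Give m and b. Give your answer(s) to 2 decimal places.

The normal system XᵀX·[m, b]ᵀ = Xᵀw is [[5, 389]; [389, 122539]]·[m, b]ᵀ = [-1171, -367851]ᵀ.
Eliminating b: 122539·(row 1) − 389·(row 2) gives 461374·m = 122539·(-1171) − 389·(-367851) = -399130, so m = -199565/230687.
Then b = ((-367851) − 389·(-199565/230687))/122539 = -691868/230687.

m = -0.87, b = -3.00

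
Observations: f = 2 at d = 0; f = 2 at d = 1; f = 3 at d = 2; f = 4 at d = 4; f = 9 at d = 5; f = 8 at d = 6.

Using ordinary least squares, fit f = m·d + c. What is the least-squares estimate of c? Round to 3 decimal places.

Setting ∂/∂m … = 0 gives: 82·m + 18·c = 117;  18·m + 6·c = 28.
(Σd·d = 82, Σd = 18, Σ1 = 6, Σd·f = 117, Σf = 28.)
Determinant 82·6 − 18² = 168.
m = (117·6 − 18·28)/168 = 33/28; c = (82·28 − 18·117)/168 = 95/84.

c = 1.131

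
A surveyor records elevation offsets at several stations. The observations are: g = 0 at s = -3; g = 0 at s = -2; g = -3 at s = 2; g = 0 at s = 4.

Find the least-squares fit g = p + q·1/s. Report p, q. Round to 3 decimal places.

From the data, Σ1 = 4, Σ1/s = -1/12, Σ1/s·1/s = 97/144.
Right-hand side: Σg = -3, Σ1/s·g = -3/2.
det = 4·(97/144) − (-1/12)² = 43/16.
p = ((-3)·(97/144) − (-1/12)·(-3/2))/(43/16) = -103/129; q = (4·(-3/2) − (-1/12)·(-3))/(43/16) = -100/43.

p = -0.798, q = -2.326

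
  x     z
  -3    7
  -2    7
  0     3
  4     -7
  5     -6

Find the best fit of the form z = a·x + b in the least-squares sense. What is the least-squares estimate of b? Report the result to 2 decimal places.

MᵀM·[a, b]ᵀ = Mᵀz reads: 54·a + 4·b = -93;  4·a + 5·b = 4.
Eliminating b: 5·(row 1) − 4·(row 2) gives 254·a = 5·(-93) − 4·4 = -481, so a = -481/254.
Then b = (4 − 4·(-481/254))/5 = 294/127.

b = 2.31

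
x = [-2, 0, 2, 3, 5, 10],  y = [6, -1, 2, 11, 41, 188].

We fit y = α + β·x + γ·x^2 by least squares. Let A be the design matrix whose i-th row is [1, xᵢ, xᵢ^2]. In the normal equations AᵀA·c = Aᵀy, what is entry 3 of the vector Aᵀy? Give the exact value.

19956

Entry 3 ↔ basis x^2, so (Aᵀy)_{3} = Σᵢ (x^2)·yᵢ = (4)·(6) + (0)·(-1) + (4)·(2) + (9)·(11) + (25)·(41) + (100)·(188) = 19956.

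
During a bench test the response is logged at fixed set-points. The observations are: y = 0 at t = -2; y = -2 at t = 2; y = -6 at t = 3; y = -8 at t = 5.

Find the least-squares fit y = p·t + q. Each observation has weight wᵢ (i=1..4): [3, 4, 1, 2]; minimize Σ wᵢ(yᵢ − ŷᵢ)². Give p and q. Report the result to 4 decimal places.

p = -1.0698, q = -1.3953

Normal-equation sums: Σwᵢ·t·t = 87, Σwᵢ·t = 15, Σwᵢ·1 = 10.
Right-hand side: Σwᵢ·t·y = -114, Σwᵢ·y = -30.
Δ = 87·10 − 15² = 645.
p = ((-114)·10 − 15·(-30))/645 = -46/43; q = (87·(-30) − 15·(-114))/645 = -60/43.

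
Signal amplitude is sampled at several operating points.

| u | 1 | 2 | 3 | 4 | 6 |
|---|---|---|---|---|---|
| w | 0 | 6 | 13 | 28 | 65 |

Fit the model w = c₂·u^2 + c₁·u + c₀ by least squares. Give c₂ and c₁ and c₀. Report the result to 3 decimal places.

c₂ = 1.979, c₁ = -0.862, c₀ = -0.959

Entries of MᵀM: Σu^2·u^2 = 1650, Σu^2·u = 316, Σu^2 = 66, Σu·u = 66, Σu = 16, Σ1 = 5.
Right-hand side: Σu^2·w = 2929, Σu·w = 553, Σw = 112.
Normal equations: [[1650, 316, 66]; [316, 66, 16]; [66, 16, 5]]·[c₂, c₁, c₀]ᵀ = [2929, 553, 112]ᵀ.
Solving the 3×3 system (Gaussian elimination) gives c₂ = 2687/1358, c₁ = -1171/1358, c₀ = -93/97.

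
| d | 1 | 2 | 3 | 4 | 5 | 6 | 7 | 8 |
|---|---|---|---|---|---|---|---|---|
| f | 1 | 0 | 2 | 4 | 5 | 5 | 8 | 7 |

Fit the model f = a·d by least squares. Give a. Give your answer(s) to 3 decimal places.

From the data, Σd·d = 204.
And Σd·f = 190.
So AᵀA·[a]ᵀ = Aᵀf: [[204]]·[a]ᵀ = [190]ᵀ.
Hence a = 190 / 204 ≈ 0.931373.

a = 0.931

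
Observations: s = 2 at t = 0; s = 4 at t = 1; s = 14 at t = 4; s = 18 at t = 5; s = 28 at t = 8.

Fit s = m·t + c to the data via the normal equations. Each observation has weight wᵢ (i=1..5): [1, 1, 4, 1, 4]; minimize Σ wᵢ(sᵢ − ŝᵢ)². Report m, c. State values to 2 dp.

m = 3.36, c = 0.98

Compute the Gram sums: Σwᵢ·t·t = 346, Σwᵢ·t = 54, Σwᵢ·1 = 11.
For XᵀWs: Σwᵢ·t·s = 1214, Σwᵢ·s = 192.
Normal equations: [[346, 54]; [54, 11]]·[m, c]ᵀ = [1214, 192]ᵀ.
Eliminating c: 11·(row 1) − 54·(row 2) gives 890·m = 11·1214 − 54·192 = 2986, so m = 1493/445.
Then c = (192 − 54·(1493/445))/11 = 438/445.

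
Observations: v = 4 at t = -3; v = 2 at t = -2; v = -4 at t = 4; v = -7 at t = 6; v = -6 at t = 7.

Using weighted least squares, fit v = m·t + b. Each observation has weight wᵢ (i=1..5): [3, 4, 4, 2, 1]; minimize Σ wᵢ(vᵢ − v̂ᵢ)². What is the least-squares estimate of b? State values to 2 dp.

Setting ∂/∂m … = 0 gives: 228·m + 18·b = -242;  18·m + 14·b = -16.
det = 228·14 − 18² = 2868.
m = ((-242)·14 − 18·(-16))/2868 = -775/717; b = (228·(-16) − 18·(-242))/2868 = 59/239.

b = 0.25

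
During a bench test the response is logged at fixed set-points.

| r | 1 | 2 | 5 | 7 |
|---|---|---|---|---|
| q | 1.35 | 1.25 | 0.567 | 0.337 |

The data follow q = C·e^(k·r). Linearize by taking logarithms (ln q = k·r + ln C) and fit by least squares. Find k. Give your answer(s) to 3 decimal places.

With ln qᵢ as the transformed response and rᵢ as the regressor:
Over the data: Σr = 15.0000, Σ(r)² = 79.0000, Σln q = -1.1318, Σr·ln q = -9.7043.
Normal system: [[79.0000, 15.0000]; [15.0000, 4]]·[k, ln C]ᵀ = [-9.7043, -1.1318]ᵀ.
Solving (det = 91.0000): k = -0.24000, ln C = 0.61704.

k = -0.240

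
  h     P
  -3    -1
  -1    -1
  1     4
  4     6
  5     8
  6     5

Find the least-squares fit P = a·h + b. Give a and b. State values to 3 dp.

From the data, Σh·h = 88, Σh = 12, Σ1 = 6.
And Σh·P = 102, ΣP = 21.
So XᵀX·[a, b]ᵀ = XᵀP: [[88, 12]; [12, 6]]·[a, b]ᵀ = [102, 21]ᵀ.
Determinant 88·6 − 12² = 384.
a = (102·6 − 12·21)/384 = 15/16; b = (88·21 − 12·102)/384 = 13/8.

a = 0.938, b = 1.625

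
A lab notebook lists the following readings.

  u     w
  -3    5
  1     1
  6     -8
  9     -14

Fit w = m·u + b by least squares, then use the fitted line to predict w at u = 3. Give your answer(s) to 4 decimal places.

ŵ = -3.5988

The normal equations are: 127·m + 13·b = -188;  13·m + 4·b = -16.
(Σu·u = 127, Σu = 13, Σ1 = 4, Σu·w = -188, Σw = -16.)
Determinant 127·4 − 13² = 339.
m = ((-188)·4 − 13·(-16))/339 = -544/339; b = (127·(-16) − 13·(-188))/339 = 412/339.
At u = 3: ŵ = (-544/339)·(3) + (412/339)·(1) = -1220/339.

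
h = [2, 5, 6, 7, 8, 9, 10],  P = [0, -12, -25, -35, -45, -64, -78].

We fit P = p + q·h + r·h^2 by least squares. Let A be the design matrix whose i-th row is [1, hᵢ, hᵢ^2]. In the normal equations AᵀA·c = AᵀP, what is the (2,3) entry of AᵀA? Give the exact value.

2933

Row 2 ↔ basis h, column 3 ↔ basis h^2, so (AᵀA)_{2,3} = Σᵢ (h)·(h^2) = (2)·(4) + (5)·(25) + (6)·(36) + (7)·(49) + (8)·(64) + (9)·(81) + (10)·(100) = 2933.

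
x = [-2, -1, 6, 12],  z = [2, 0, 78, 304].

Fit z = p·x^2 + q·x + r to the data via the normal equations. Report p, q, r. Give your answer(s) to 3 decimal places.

p = 2.013, q = 1.348, r = -2.149

Compute the Gram sums: Σx^2·x^2 = 22049, Σx^2·x = 1935, Σx^2 = 185, Σx·x = 185, Σx = 15, Σ1 = 4.
Moment sums: Σx^2·z = 46592, Σx·z = 4112, Σz = 384.
Normal equations: [[22049, 1935, 185]; [1935, 185, 15]; [185, 15, 4]]·[p, q, r]ᵀ = [46592, 4112, 384]ᵀ.
Solving the 3×3 system (Gaussian elimination) gives p = 5650/2807, q = 18922/14035, r = -6032/2807.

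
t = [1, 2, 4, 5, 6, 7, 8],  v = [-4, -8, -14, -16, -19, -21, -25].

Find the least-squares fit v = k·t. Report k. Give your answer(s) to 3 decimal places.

k = -3.164

The normal system MᵀM·[k]ᵀ = Mᵀv is [[195]]·[k]ᵀ = [-617]ᵀ.
k = (-617)/195 = -3.1641.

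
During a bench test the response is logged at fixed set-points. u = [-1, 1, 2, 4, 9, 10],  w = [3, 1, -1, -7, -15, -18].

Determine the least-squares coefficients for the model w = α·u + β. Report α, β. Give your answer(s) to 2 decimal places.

Entries of AᵀA: Σu·u = 203, Σu = 25, Σ1 = 6.
For Aᵀw: Σu·w = -347, Σw = -37.
Eliminating β: 6·(row 1) − 25·(row 2) gives 593·α = 6·(-347) − 25·(-37) = -1157, so α = -1157/593.
Then β = ((-37) − 25·(-1157/593))/6 = 1164/593.

α = -1.95, β = 1.96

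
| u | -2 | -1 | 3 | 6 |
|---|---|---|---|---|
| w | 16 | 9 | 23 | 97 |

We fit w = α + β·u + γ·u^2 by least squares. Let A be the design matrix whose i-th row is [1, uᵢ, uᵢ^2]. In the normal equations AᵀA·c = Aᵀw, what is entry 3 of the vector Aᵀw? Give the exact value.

Entry 3 ↔ basis u^2, so (Aᵀw)_{3} = Σᵢ (u^2)·wᵢ = (4)·(16) + (1)·(9) + (9)·(23) + (36)·(97) = 3772.

3772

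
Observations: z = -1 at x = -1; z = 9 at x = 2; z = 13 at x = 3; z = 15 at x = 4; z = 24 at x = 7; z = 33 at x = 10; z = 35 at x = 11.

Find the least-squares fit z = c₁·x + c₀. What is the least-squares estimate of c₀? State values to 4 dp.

c₀ = 2.9403

Normal-equation sums: Σx·x = 300, Σx = 36, Σ1 = 7.
Right-hand side: Σx·z = 1001, Σz = 128.
AᵀA·[c₁, c₀]ᵀ = Aᵀz becomes [[300, 36]; [36, 7]]·[c₁, c₀]ᵀ = [1001, 128]ᵀ.
det = 300·7 − 36² = 804.
c₁ = (1001·7 − 36·128)/804 = 2399/804; c₀ = (300·128 − 36·1001)/804 = 197/67.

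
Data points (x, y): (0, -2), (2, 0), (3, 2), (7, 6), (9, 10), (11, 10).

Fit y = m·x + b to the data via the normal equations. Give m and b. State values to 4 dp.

Entries of MᵀM: Σx·x = 264, Σx = 32, Σ1 = 6.
For Mᵀy: Σx·y = 248, Σy = 26.
det = 264·6 − 32² = 560.
m = (248·6 − 32·26)/560 = 41/35; b = (264·26 − 32·248)/560 = -67/35.

m = 1.1714, b = -1.9143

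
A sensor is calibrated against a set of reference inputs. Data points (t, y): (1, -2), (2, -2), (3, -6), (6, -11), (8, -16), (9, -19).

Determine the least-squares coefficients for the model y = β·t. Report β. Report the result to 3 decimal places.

β = -1.995

Compute the Gram sums: Σt·t = 195.
And Σt·y = -389.
MᵀM·[β]ᵀ = Mᵀy becomes [[195]]·[β]ᵀ = [-389]ᵀ.
Hence β = -389 / 195 ≈ -1.99487.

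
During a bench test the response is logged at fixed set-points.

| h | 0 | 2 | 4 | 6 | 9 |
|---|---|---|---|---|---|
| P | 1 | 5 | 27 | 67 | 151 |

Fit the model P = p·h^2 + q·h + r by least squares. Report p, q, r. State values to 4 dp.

p = 1.9886, q = -1.0934, r = 0.3051

The normal system MᵀM·[p, q, r]ᵀ = MᵀP is [[8129, 1017, 137]; [1017, 137, 21]; [137, 21, 5]]·[p, q, r]ᵀ = [15095, 1879, 251]ᵀ.
Row-reducing yields p = 3832/1927, q = -2107/1927, r = 588/1927.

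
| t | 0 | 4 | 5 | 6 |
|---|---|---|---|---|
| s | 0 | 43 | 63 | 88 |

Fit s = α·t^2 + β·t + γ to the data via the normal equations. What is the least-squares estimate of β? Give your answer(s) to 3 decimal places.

β = 2.797

With design matrix X, XᵀX = [[2177, 405, 77]; [405, 77, 15]; [77, 15, 4]] and Xᵀs = [5431, 1015, 194]ᵀ.
Solving the 3×3 system (Gaussian elimination) gives α = 3561/1804, β = 5045/1804, γ = 13/902.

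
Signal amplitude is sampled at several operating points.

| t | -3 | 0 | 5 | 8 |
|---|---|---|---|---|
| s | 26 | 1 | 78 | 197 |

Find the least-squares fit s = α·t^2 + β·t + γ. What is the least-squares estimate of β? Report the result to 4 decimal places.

β = 0.5205

Entries of MᵀM: Σt^2·t^2 = 4802, Σt^2·t = 610, Σt^2 = 98, Σt·t = 98, Σt = 10, Σ1 = 4.
Moment sums: Σt^2·s = 14792, Σt·s = 1888, Σs = 302.
MᵀM·[α, β, γ]ᵀ = Mᵀs becomes [[4802, 610, 98]; [610, 98, 10]; [98, 10, 4]]·[α, β, γ]ᵀ = [14792, 1888, 302]ᵀ.
Row-reducing yields α = 3, β = 38/73, γ = 51/73.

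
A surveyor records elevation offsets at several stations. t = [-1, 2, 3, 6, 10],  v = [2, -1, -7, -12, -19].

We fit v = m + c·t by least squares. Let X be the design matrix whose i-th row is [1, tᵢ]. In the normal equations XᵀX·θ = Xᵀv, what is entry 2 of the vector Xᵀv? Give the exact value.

Entry 2 ↔ basis t, so (Xᵀv)_{2} = Σᵢ (t)·vᵢ = (-1)·(2) + (2)·(-1) + (3)·(-7) + (6)·(-12) + (10)·(-19) = -287.

-287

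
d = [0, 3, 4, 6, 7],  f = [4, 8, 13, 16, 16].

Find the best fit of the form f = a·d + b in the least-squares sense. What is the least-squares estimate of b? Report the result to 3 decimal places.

b = 3.933

Compute the Gram sums: Σd·d = 110, Σd = 20, Σ1 = 5.
Moment sums: Σd·f = 284, Σf = 57.
So XᵀX·[a, b]ᵀ = Xᵀf: [[110, 20]; [20, 5]]·[a, b]ᵀ = [284, 57]ᵀ.
Δ = 110·5 − 20² = 150.
a = (284·5 − 20·57)/150 = 28/15; b = (110·57 − 20·284)/150 = 59/15.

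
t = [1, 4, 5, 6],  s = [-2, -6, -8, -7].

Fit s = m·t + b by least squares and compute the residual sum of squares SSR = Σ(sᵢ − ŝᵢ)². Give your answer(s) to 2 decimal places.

SSR = 2.46

The normal equations are: 78·m + 16·b = -108;  16·m + 4·b = -23.
(Σt·t = 78, Σt = 16, Σ1 = 4, Σt·s = -108, Σs = -23.)
Δ = 78·4 − 16² = 56.
m = ((-108)·4 − 16·(-23))/56 = -8/7; b = (78·(-23) − 16·(-108))/56 = -33/28.
Residuals: 9/28, -1/4, -31/28, 29/28; SSR = 69/28.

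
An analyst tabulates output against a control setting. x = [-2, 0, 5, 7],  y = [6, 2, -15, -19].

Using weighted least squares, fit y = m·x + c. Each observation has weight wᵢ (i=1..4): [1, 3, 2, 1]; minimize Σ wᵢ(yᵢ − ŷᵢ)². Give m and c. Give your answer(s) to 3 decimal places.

Forming AᵀWA = [[103, 15]; [15, 7]] and AᵀWy = [-295, -37]ᵀ gives AᵀWA·[m, c]ᵀ = AᵀWy.
Δ = 103·7 − 15² = 496.
m = ((-295)·7 − 15·(-37))/496 = -755/248; c = (103·(-37) − 15·(-295))/496 = 307/248.

m = -3.044, c = 1.238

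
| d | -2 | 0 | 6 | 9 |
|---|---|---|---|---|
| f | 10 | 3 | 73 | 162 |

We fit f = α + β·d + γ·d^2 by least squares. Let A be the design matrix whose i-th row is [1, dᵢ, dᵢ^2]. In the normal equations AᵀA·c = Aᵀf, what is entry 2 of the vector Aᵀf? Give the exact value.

1876

Entry 2 ↔ basis d, so (Aᵀf)_{2} = Σᵢ (d)·fᵢ = (-2)·(10) + (0)·(3) + (6)·(73) + (9)·(162) = 1876.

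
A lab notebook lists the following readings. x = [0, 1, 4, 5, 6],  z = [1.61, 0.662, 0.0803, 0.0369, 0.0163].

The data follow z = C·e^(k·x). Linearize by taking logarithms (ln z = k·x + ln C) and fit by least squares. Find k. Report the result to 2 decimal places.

Let Y = ln z. Fitting Y = k·x + ln C by least squares:
Over the data: Σx = 16.0000, Σ(x)² = 78.0000, Σln z = -9.8744, Σx·ln z = -51.6977.
Normal system: [[78.0000, 16.0000]; [16.0000, 5]]·[k, ln C]ᵀ = [-51.6977, -9.8744]ᵀ.
Solving (det = 134.0000): k = -0.74999, ln C = 0.42509.

k = -0.75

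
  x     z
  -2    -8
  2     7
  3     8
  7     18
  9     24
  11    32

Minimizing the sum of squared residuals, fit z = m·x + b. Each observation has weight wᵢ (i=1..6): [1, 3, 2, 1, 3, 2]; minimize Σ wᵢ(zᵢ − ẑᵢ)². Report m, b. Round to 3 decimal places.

m = 2.817, b = -0.244

Entries of AᵀWA: Σwᵢ·x·x = 568, Σwᵢ·x = 66, Σwᵢ·1 = 12.
Moment sums: Σwᵢ·x·z = 1584, Σwᵢ·z = 183.
So AᵀWA·[m, b]ᵀ = AᵀWz: [[568, 66]; [66, 12]]·[m, b]ᵀ = [1584, 183]ᵀ.
Δ = 568·12 − 66² = 2460.
m = (1584·12 − 66·183)/2460 = 231/82; b = (568·183 − 66·1584)/2460 = -10/41.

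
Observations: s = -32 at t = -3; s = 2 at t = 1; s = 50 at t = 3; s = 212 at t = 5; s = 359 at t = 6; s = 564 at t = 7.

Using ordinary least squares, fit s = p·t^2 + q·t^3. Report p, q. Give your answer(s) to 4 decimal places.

MᵀM·[p, q]ᵀ = Mᵀs reads: 4485·p + 27709·q = 46024;  27709·p + 181389·q = 299712.
(Σt^2·t^2 = 4485, Σt^2·t^3 = 27709, Σt^3·t^3 = 181389, Σt^2·s = 46024, Σt^3·s = 299712.)
Determinant 4485·181389 − 27709² = 45740984.
p = (46024·181389 − 27709·299712)/45740984 = 5440941/5717623; q = (4485·299712 − 27709·46024)/45740984 = 8616163/5717623.

p = 0.9516, q = 1.5069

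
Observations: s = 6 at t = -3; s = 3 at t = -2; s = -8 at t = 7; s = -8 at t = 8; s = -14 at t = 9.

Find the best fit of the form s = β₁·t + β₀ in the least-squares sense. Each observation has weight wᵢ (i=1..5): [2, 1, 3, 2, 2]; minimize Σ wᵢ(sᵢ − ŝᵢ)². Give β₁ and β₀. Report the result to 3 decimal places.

From the data, Σwᵢ·t·t = 459, Σwᵢ·t = 47, Σwᵢ·1 = 10.
Moment sums: Σwᵢ·t·s = -590, Σwᵢ·s = -53.
XᵀWX·[β₁, β₀]ᵀ = XᵀWs becomes [[459, 47]; [47, 10]]·[β₁, β₀]ᵀ = [-590, -53]ᵀ.
Determinant 459·10 − 47² = 2381.
β₁ = ((-590)·10 − 47·(-53))/2381 = -3409/2381; β₀ = (459·(-53) − 47·(-590))/2381 = 3403/2381.

β₁ = -1.432, β₀ = 1.429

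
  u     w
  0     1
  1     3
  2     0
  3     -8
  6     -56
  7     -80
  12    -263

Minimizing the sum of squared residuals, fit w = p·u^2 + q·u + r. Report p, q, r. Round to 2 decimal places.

With design matrix A, AᵀA = [[24531, 2323, 243]; [2323, 243, 31]; [243, 31, 7]] and Aᵀw = [-43877, -4073, -403]ᵀ.
Inverting the 3×3 Gram matrix, [p, q, r]ᵀ = [-268041/128506, 379801/128506, 16043/9179]ᵀ.

p = -2.09, q = 2.96, r = 1.75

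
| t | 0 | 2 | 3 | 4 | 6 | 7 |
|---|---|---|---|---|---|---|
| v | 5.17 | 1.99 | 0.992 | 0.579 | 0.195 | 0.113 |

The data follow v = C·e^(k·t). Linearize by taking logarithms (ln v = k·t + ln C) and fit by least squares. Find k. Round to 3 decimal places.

k = -0.553

Taking logs, ln v = k·t + ln C, so regress ln v on t.
Σt = 22.0000, Σ(t)² = 114.0000, Σln v = -2.0386, Σt·ln v = -25.9047.
Equations: 114.0000·k + 22.0000·ln C = -25.9047;  22.0000·k + 6·ln C = -2.0386.
Slope k = (n·Σt·ln v − Σt·Σln v)/(n·Σ(t)² − (Σt)²) = (6·-25.9047 − 22.0000·-2.0386)/200.0000 = -0.55290; ln C = (Σln v − k·Σt)/n = 1.68752.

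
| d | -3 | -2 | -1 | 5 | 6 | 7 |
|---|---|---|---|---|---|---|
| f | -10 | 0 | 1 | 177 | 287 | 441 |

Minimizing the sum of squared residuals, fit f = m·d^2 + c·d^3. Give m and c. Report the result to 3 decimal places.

The normal system AᵀA·[m, c]ᵀ = Aᵀf is [[4420, 27432]; [27432, 180724]]·[m, c]ᵀ = [36277, 235649]ᵀ.
Δ = 4420·180724 − 27432² = 46285456.
m = (36277·180724 − 27432·235649)/46285456 = 22950295/11571364; c = (4420·235649 − 27432·36277)/46285456 = 11604479/11571364.

m = 1.983, c = 1.003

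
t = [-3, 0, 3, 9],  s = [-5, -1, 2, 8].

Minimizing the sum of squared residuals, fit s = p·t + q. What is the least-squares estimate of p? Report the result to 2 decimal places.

With design matrix M, MᵀM = [[99, 9]; [9, 4]] and Mᵀs = [93, 4]ᵀ.
Determinant 99·4 − 9² = 315.
p = (93·4 − 9·4)/315 = 16/15; q = (99·4 − 9·93)/315 = -7/5.

p = 1.07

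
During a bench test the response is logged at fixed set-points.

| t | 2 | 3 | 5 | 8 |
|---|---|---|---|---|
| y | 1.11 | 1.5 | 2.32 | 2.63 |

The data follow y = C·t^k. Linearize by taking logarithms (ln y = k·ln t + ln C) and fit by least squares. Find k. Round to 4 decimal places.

k = 0.6467

Linearized form: ln y = k·ln t + ln C. From the 4 transformed points,
XᵀX = [[8.6018, 5.4806]; [5.4806, 4]], rhs = [3.8830, 2.3184]ᵀ  (here Σln t = 5.4806, Σ(ln t)² = 8.6018, Σln y = 2.3184, Σln t·ln y = 3.8830).
Slope k = (n·Σln t·ln y − Σln t·Σln y)/(n·Σ(ln t)² − (Σln t)²) = (4·3.8830 − 5.4806·2.3184)/4.3697 = 0.64671; ln C = (Σln y − k·Σln t)/n = -0.30650.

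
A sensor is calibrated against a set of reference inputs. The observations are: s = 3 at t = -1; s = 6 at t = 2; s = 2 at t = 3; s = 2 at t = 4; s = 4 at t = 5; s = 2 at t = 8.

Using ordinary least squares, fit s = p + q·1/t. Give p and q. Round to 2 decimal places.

p = 3.12, q = 0.64

The normal equations are: 6·p + (49/120)·q = 19;  (49/120)·p + (21301/14400)·q = 133/60.
(Σ1 = 6, Σ1/t = 49/120, Σ1/t·1/t = 21301/14400, Σs = 19, Σ1/t·s = 133/60.)
det = 6·(21301/14400) − (49/120)² = 25081/2880.
p = (19·(21301/14400) − (49/120)·(133/60))/(25081/2880) = 11191/3583; q = (6·(133/60) − (49/120)·19)/(25081/2880) = 2280/3583.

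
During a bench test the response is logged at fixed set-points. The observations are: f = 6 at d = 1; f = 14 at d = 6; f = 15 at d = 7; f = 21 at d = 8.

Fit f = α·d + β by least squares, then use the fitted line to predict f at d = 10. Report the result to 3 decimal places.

f̂ = 22.534

Setting ∂/∂α … = 0 gives: 150·α + 22·β = 363;  22·α + 4·β = 56.
(Σd·d = 150, Σd = 22, Σ1 = 4, Σd·f = 363, Σf = 56.)
Eliminating β: 4·(row 1) − 22·(row 2) gives 116·α = 4·363 − 22·56 = 220, so α = 55/29.
Then β = (56 − 22·(55/29))/4 = 207/58.
At d = 10: f̂ = (55/29)·(10) + (207/58)·(1) = 1307/58.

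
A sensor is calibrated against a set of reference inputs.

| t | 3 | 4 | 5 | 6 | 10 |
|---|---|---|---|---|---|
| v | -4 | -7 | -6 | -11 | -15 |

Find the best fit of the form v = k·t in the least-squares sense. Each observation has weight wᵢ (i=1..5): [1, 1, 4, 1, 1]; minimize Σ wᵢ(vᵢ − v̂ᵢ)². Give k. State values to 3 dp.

k = -1.441

Compute the Gram sums: Σwᵢ·t·t = 261.
Right-hand side: Σwᵢ·t·v = -376.
Normal equations: [[261]]·[k]ᵀ = [-376]ᵀ.
k = (-376)/261 = -1.44061.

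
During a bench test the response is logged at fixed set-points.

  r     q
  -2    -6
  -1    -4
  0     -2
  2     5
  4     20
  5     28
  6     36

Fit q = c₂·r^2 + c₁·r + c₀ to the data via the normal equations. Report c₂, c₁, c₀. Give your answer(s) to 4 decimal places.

Sums needed: Σr^2·r^2 = 2210, Σr^2·r = 404, Σr^2 = 86, Σr·r = 86, Σr = 14, Σ1 = 7.
And Σr^2·q = 2308, Σr·q = 462, Σq = 77.
So AᵀA·[c₂, c₁, c₀]ᵀ = Aᵀq: [[2210, 404, 86]; [404, 86, 14]; [86, 14, 7]]·[c₂, c₁, c₀]ᵀ = [2308, 462, 77]ᵀ.
Inverting the 3×3 Gram matrix, [c₂, c₁, c₀]ᵀ = [455/789, 68726/22881, -15957/7627]ᵀ.

c₂ = 0.5767, c₁ = 3.0036, c₀ = -2.0922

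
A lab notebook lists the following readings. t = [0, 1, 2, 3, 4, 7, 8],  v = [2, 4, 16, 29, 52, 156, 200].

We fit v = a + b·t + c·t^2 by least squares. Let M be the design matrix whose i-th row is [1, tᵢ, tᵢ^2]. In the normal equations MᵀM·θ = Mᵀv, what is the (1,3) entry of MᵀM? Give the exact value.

143

Row 1 ↔ basis 1, column 3 ↔ basis t^2, so (MᵀM)_{1,3} = Σᵢ t^2 = (1)·(0) + (1)·(1) + (1)·(4) + (1)·(9) + (1)·(16) + (1)·(49) + (1)·(64) = 143.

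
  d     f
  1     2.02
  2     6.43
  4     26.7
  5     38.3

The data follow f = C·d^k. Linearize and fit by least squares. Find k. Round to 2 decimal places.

k = 1.86

With ln fᵢ as the transformed response and ln dᵢ as the regressor:
Sums: Σln d = 3.6889, Σ(ln d)² = 4.9926, Σln f = 9.4942, Σln d·ln f = 11.7106.
Normal system: [[4.9926, 3.6889]; [3.6889, 4]]·[k, ln C]ᵀ = [11.7106, 9.4942]ᵀ.
Slope k = (n·Σln d·ln f − Σln d·Σln f)/(n·Σ(ln d)² − (Σln d)²) = (4·11.7106 − 3.6889·9.4942)/6.3624 = 1.85769; ln C = (Σln f − k·Σln d)/n = 0.66035.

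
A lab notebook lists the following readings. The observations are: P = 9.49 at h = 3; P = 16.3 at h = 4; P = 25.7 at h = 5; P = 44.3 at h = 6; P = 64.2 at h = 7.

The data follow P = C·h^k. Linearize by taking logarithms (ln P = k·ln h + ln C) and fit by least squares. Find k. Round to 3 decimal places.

With ln Pᵢ as the transformed response and ln hᵢ as the regressor:
Σln h = 7.8320, Σ(ln h)² = 12.7160, Σln P = 16.2409, Σln h·ln P = 26.4580.
Equations: 12.7160·k + 7.8320·ln C = 26.4580;  7.8320·k + 5·ln C = 16.2409.
Solving (det = 2.2397): k = 2.27311, ln C = -0.31243.

k = 2.273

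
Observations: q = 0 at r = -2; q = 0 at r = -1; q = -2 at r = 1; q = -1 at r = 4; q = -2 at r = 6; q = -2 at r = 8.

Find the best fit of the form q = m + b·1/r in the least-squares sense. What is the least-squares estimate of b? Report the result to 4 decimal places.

b = -1.1822

XᵀX·[m, b]ᵀ = Xᵀq reads: 6·m + (1/24)·b = -7;  (1/24)·m + (1357/576)·b = -17/6.
Determinant 6·(1357/576) − (1/24)² = 8141/576.
m = ((-7)·(1357/576) − (1/24)·(-17/6))/(8141/576) = -9431/8141; b = (6·(-17/6) − (1/24)·(-7))/(8141/576) = -9624/8141.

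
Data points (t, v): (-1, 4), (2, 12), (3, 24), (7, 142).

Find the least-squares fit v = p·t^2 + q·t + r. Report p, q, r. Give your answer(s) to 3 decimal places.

Compute the Gram sums: Σt^2·t^2 = 2499, Σt^2·t = 377, Σt^2 = 63, Σt·t = 63, Σt = 11, Σ1 = 4.
Right-hand side: Σt^2·v = 7226, Σt·v = 1086, Σv = 182.
Row-reducing yields p = 11739/3916, q = -3023/3916, r = 9/22.

p = 2.998, q = -0.772, r = 0.409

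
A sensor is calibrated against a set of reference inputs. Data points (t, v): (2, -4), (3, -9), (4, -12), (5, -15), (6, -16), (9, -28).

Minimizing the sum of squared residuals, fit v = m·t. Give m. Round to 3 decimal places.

m = -2.959

The normal equations are: 171·m = -506.
m = (-506)/171 = -2.95906.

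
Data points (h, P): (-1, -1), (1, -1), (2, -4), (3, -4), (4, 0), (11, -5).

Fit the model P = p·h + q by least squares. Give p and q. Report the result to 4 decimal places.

p = -0.2930, q = -1.5234

The normal system AᵀA·[p, q]ᵀ = AᵀP is [[152, 20]; [20, 6]]·[p, q]ᵀ = [-75, -15]ᵀ.
det = 152·6 − 20² = 512.
p = ((-75)·6 − 20·(-15))/512 = -75/256; q = (152·(-15) − 20·(-75))/512 = -195/128.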